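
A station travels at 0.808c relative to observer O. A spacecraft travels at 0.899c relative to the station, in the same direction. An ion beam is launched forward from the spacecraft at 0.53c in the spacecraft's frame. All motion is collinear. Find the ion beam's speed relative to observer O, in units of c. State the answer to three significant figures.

0.997c

Apply u = (u'+v)/(1+u'v) twice. Ion beam in the station frame: (0.53+0.899)/(1+0.53·0.899) = 1.429/1.47647 = 0.96785c.
That velocity, transformed to the rest frame of observer O: (0.96785+0.808)/(1+0.96785·0.808) = 1.77585/1.7820228 = 0.99654c.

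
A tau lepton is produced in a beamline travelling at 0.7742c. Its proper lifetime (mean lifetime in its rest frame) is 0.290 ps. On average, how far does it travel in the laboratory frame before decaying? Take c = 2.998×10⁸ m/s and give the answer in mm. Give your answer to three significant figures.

Lorentz factor: γ = (1 − 0.59938564)^(−1/2) = 1.5799.
Lab-frame lifetime: Δt = γτ = 1.5799 × 0.290 ps = 0.45817 ps.
Distance: d = vΔt = 0.7742 × 2.998×10⁸ m/s × 4.5817×10^-13 s = 1.06×10^-4 m = 0.106 mm.

0.106 mm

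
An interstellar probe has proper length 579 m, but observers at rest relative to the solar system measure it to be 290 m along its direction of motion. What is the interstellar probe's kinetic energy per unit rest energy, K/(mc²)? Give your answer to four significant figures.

0.9966

Length contraction gives γ = L₀/L = 579/290 = 1.99655.
Since K = (γ−1)mc², K/(mc²) = 1.99655 − 1 = 0.9966.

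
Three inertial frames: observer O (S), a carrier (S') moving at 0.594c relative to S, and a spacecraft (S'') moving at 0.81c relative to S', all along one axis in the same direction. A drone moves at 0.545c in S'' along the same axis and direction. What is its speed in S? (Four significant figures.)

Apply u = (u'+v)/(1+u'v) twice. Drone in the carrier frame: (0.545+0.81)/(1+0.545·0.81) = 1.355/1.44145 = 0.94003c.
That velocity, transformed to the rest frame of observer O: (0.94003+0.594)/(1+0.94003·0.594) = 1.53403/1.55837782 = 0.98438c.

0.9844c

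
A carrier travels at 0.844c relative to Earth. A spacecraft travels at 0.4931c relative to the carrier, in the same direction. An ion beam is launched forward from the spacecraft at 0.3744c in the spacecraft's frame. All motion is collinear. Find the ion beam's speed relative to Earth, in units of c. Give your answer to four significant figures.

0.9742c

Apply u = (u'+v)/(1+u'v) twice. Ion beam in the carrier frame: (0.3744+0.4931)/(1+0.3744·0.4931) = 0.8675/1.18461664 = 0.7323c.
That velocity, transformed to the rest frame of Earth: (0.7323+0.844)/(1+0.7323·0.844) = 1.5763/1.6180612 = 0.97419c.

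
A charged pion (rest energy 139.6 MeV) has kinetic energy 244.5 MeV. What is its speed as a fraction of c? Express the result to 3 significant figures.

γ = 1 + K/(mc²) = 1 + 244.5/139.6 = 2.7514.
β = √(1 − 1/γ²) = √(1 − 0.132097) = √0.867903 = 0.932.

0.932c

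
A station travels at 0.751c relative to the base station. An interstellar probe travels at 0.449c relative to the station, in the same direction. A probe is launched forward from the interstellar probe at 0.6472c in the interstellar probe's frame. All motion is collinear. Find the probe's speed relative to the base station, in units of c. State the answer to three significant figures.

0.977c

Apply u = (u'+v)/(1+u'v) twice. Probe in the station frame: (0.6472+0.449)/(1+0.6472·0.449) = 1.0962/1.2905928 = 0.84938c.
That velocity, transformed to the rest frame of the base station: (0.84938+0.751)/(1+0.84938·0.751) = 1.60038/1.63788438 = 0.9771c.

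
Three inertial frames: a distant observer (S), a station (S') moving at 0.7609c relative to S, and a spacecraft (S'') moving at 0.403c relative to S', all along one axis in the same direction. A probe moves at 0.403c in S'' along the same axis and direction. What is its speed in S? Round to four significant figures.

First combine the probe and spacecraft (S''→S'): u₁ = (0.403 + 0.403)/(1 + 0.403×0.403) = 0.806/1.162409 = 0.69339.
Then combine with the station (S'→S): u = (0.69339 + 0.7609)/(1 + 0.69339×0.7609) = 1.45429/1.527600451 = 0.95201.

0.9520c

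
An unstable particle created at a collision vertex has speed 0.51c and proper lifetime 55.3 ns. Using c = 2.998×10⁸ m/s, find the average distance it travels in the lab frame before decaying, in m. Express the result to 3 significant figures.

With β = 0.51, γ = 1/√(1 − 0.51²) = 1/√0.7399 = 1.1626.
Lab-frame lifetime: Δt = γτ = 1.1626 × 55.3 ns = 64.292 ns.
Distance: d = vΔt = 0.51 × 2.998×10⁸ m/s × 6.4292×10^-8 s = 9.83 m.

9.83 m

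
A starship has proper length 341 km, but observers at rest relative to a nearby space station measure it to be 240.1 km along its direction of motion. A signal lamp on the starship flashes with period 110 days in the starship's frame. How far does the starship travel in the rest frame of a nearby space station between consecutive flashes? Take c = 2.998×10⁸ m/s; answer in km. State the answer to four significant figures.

From L = L₀/γ: γ = 341/240.1 = 1.42024.
β = √(1 − 1/γ²) = 0.71009. Lab-frame period = γτ = 1.42024×110 days = 156.23 days. Distance = βc × γτ = 0.71009 × 2.998×10⁸ m/s × 13498272 s = 2.8736×10^15 m = 2.874×10^12 km.

2.874×10^12 km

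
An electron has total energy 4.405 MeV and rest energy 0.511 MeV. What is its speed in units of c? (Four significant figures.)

0.9932c

Total energy E = γmc² gives γ = 4.405/0.511 = 8.6204.
Hence β = √(1 − 1/γ²) = √(1 − 0.0134569) = √0.9865431 = 0.9932.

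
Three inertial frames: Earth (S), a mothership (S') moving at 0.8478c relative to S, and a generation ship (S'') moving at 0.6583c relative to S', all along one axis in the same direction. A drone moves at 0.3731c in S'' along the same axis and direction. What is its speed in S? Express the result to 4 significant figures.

Compose velocities in two stages. Stage 1 (into S'): u₁ = (0.3731+0.6583)/(1+0.3731×0.6583) = 0.82803.
Stage 2 (into S): u = (0.82803+0.8478)/(1+0.82803×0.8478) = 0.98462, so the speed is 0.9846c.

0.9846c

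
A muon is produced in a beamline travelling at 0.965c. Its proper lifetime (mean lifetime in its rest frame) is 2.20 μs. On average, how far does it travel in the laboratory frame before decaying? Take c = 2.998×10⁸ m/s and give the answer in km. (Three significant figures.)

γ = 1/√(1 − β²) = 1/√(1 − 0.931225) = 1/√0.068775 = 1/0.26225 = 3.8132.
Lab-frame lifetime: Δt = γτ = 3.8132 × 2.20 μs = 8.389 μs.
Distance: d = vΔt = 0.965 × 2.998×10⁸ m/s × 8.3890×10^-6 s = 2430 m = 2.43 km.

2.43 km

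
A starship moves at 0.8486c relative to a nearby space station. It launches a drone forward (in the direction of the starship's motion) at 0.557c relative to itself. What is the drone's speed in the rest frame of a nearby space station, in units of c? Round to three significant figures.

0.954c

In units of c, u = (u' + v)/(1 + u'v) with u' = 0.557 and v = 0.8486.
Numerator: 0.557 + 0.8486 = 1.4056. Denominator: 1 + (0.557)(0.8486) = 1.4726702.
u = 1.4056/1.4726702 = 0.95446, so the speed is 0.954c.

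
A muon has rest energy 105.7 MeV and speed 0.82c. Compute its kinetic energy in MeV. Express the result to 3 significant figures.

79.0 MeV

γ = 1/√(1 − β²) = 1/√(1 − 0.6724) = 1/√0.3276 = 1/0.572364 = 1.74714.
Kinetic energy: K = (γ − 1)mc² = (1.74714 − 1) × 105.7 MeV = 0.74714 × 105.7 = 79.0 MeV.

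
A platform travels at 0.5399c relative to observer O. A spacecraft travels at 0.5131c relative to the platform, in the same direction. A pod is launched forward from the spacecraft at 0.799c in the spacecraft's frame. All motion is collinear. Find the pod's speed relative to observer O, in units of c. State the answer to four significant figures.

Compose velocities in two stages. Stage 1 (into S'): u₁ = (0.799+0.5131)/(1+0.799×0.5131) = 0.93059.
Stage 2 (into S): u = (0.93059+0.5399)/(1+0.93059×0.5399) = 0.97874, so the speed is 0.9787c.

0.9787c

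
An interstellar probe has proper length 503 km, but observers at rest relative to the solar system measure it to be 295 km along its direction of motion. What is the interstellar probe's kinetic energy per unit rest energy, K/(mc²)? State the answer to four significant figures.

From L = L₀/γ: γ = 503/295 = 1.70508.
Since K = (γ−1)mc², K/(mc²) = 1.70508 − 1 = 0.7051.

0.7051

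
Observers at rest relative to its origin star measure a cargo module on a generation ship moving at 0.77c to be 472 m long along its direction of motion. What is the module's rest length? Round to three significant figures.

740 m

γ = 1/√(1 − β²) = 1/√(1 − 0.5929) = 1/√0.4071 = 1/0.638044 = 1.5673.
Proper length: L₀ = γ·L = 1.5673 × 472 = 740 m.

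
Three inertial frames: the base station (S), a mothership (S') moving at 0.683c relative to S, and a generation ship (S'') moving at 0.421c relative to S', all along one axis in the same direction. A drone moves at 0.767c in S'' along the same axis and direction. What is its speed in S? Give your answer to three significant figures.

First combine the drone and generation ship (S''→S'): u₁ = (0.767 + 0.421)/(1 + 0.767×0.421) = 1.188/1.322907 = 0.89802.
Then combine with the mothership (S'→S): u = (0.89802 + 0.683)/(1 + 0.89802×0.683) = 1.58102/1.61334766 = 0.97996.

0.980c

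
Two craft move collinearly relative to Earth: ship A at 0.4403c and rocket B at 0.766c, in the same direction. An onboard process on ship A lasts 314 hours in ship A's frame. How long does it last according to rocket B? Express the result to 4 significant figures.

360.5 hours

The velocity of ship A relative to rocket B is (0.4403 − 0.766)c / (1 − 0.4403×0.766) = −0.49145c; relative speed 0.49145c.
γ for this relative speed: γ = 1/√(1 − 0.241523) = 1.1482.
The clock on ship A records proper time, so rocket B measures Δt = γΔτ = 1.1482 × 314 = 360.5 hours.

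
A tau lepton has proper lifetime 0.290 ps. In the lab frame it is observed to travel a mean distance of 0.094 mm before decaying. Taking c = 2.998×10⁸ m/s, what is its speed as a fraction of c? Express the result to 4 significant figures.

0.7341c

Lab distance = (lab lifetime)·v = γτ·βc, so βγ = d/(cτ) = 9.400×10^-5/(2.998×10⁸ × 2.900×10^-13) = 1.0812.
With βγ = 1.0812: γ² = 1 + (βγ)² = 2.16899, and β = (βγ)/γ = 1.0812/1.47275 = 0.7341.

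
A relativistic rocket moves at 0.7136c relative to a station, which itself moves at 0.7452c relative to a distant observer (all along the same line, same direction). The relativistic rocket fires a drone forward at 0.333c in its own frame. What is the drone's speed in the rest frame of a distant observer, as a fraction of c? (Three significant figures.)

Apply u = (u'+v)/(1+u'v) twice. Drone in the station frame: (0.333+0.7136)/(1+0.333·0.7136) = 1.0466/1.2376288 = 0.84565c.
That velocity, transformed to the rest frame of a distant observer: (0.84565+0.7452)/(1+0.84565·0.7452) = 1.59085/1.63017838 = 0.97587c.

0.976c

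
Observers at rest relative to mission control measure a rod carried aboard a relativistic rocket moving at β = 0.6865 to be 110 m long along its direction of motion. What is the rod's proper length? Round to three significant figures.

Lorentz factor: γ = (1 − 0.47128225)^(−1/2) = 1.3753.
Proper length: L₀ = γ·L = 1.3753 × 110 = 151 m.

151 m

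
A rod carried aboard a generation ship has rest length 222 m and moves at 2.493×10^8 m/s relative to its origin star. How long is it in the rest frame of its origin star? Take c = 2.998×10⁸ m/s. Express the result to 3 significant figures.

123 m

β = v/c = (2.493×10^8 m/s)/(2.998×10⁸ m/s) = 0.831554.
γ = 1/√(1 − β²) = 1/√(1 − 0.6914821) = 1/√0.3085179 = 1/0.555444 = 1.8004.
Length contraction: L = L₀/γ = 222/1.8004 = 123 m.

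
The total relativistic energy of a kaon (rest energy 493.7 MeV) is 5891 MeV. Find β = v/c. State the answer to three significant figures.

0.996

Total energy E = γmc² gives γ = 5891/493.7 = 11.932.
Hence β = √(1 − 1/γ²) = √(1 − 0.00702382) = √0.99297618 = 0.996.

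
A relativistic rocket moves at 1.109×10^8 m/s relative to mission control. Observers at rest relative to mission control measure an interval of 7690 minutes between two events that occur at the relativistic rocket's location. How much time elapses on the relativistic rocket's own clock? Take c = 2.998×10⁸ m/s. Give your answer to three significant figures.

7140 minutes

β = v/c = (1.109×10^8 m/s)/(2.998×10⁸ m/s) = 0.369913.
γ = 1/√(1 − β²) = 1/√(1 − 0.1368356) = 1/√0.8631644 = 1/0.929066 = 1.0763.
The moving clock records proper time: Δτ = Δt/γ = 7690/1.0763 = 7140 minutes.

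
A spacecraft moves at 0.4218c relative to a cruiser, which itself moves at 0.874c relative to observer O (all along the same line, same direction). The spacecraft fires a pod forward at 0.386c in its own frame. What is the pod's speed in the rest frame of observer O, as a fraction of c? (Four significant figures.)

First combine the pod and spacecraft (S''→S'): u₁ = (0.386 + 0.4218)/(1 + 0.386×0.4218) = 0.8078/1.1628148 = 0.69469.
Then combine with the cruiser (S'→S): u = (0.69469 + 0.874)/(1 + 0.69469×0.874) = 1.56869/1.60715906 = 0.97606.

0.9761c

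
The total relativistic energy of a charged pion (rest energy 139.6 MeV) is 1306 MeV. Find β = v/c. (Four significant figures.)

γ = E/(mc²) = 1306/139.6 = 9.3553.
β = √(1 − 1/γ²) = √(1 − 0.0114257) = √0.9885743 = 0.9943.

0.9943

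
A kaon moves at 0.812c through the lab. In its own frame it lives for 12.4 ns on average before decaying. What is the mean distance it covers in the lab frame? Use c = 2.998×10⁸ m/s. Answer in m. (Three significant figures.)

5.17 m

γ = 1/√(1 − β²) = 1/√(1 − 0.659344) = 1/√0.340656 = 1/0.583657 = 1.7133.
Lab-frame lifetime: Δt = γτ = 1.7133 × 12.4 ns = 21.245 ns.
Distance: d = vΔt = 0.812 × 2.998×10⁸ m/s × 2.1245×10^-8 s = 5.17 m.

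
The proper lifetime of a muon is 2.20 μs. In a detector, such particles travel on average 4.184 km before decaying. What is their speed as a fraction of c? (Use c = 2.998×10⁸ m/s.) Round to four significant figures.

Lab distance = (lab lifetime)·v = γτ·βc, so βγ = d/(cτ) = 4184/(2.998×10⁸ × 2.200×10^-6) = 6.3436.
With βγ = 6.3436: γ² = 1 + (βγ)² = 41.2413, and β = (βγ)/γ = 6.3436/6.42194 = 0.9878.

0.9878c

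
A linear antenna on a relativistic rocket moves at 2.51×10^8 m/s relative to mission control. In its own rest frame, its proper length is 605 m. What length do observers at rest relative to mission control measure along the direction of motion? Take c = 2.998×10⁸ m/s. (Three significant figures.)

β = v/c = (2.51×10^8 m/s)/(2.998×10⁸ m/s) = 0.837225.
γ = 1/√(1 − β²) = 1/√(1 − 0.7009457) = 1/√0.2990543 = 1/0.546859 = 1.8286.
Along the direction of motion the measured length is L₀/γ = 605/1.8286 = 331 m.

331 m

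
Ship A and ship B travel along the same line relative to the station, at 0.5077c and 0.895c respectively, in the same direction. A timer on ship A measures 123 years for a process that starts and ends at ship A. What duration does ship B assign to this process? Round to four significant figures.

174.6 years

The velocity of ship A relative to ship B is (0.5077 − 0.895)c / (1 − 0.5077×0.895) = −0.70985c; relative speed 0.70985c.
γ for this relative speed: γ = 1/√(1 − 0.503887) = 1.4197.
The clock on ship A records proper time, so ship B measures Δt = γΔτ = 1.4197 × 123 = 174.6 years.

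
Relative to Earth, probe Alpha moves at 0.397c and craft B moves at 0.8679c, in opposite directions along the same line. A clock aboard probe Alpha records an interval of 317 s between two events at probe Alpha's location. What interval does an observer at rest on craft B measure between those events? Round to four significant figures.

934.9 s

The velocity of probe Alpha relative to craft B is (0.397 + 0.8679)c / (1 + 0.397×0.8679) = 0.94076c; relative speed 0.94076c.
γ for this relative speed: γ = 1/√(1 − 0.885029) = 2.9492.
Probe Alpha's interval is proper; time dilation gives Δt_B = γΔτ = 2.9492 × 317 s = 934.9 s.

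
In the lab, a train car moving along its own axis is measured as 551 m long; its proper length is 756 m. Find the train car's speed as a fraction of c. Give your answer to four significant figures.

0.6847c

Length contraction gives γ = L₀/L = 756/551 = 1.3721.
β = √(1 − 1/γ²) = √0.468836 = 0.6847.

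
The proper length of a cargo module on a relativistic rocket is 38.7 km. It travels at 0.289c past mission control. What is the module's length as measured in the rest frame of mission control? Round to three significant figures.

γ = 1/√(1 − β²) = 1/√(1 − 0.083521) = 1/√0.916479 = 1/0.957329 = 1.0446.
Along the direction of motion the measured length is L₀/γ = 38.7/1.0446 = 37.0 km.

37.0 km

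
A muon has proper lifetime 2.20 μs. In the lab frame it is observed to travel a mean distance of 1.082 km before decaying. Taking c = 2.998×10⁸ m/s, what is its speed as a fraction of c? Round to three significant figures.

Let x = d/(cτ) = 1082 m / (2.998×10⁸ m/s × 2.200×10^-6 s) = 1.6405. Since d = βγcτ, x = βγ = β/√(1−β²).
Solving: β² = x²/(1+x²) = 2.69124/3.69124 = 0.729088, so β = 0.854.

0.854c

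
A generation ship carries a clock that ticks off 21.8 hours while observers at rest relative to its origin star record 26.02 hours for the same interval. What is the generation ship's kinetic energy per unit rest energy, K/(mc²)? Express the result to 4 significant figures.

From Δt = γΔτ: γ = 26.02/21.8 = 1.19358.
K/(mc²) = γ − 1 = 1.19358 − 1 = 0.1936.

0.1936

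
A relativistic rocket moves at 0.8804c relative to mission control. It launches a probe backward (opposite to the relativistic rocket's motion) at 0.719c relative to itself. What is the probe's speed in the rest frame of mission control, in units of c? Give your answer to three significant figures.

0.440c

Relativistic velocity addition: u = (u' + v)/(1 + u'v/c²), with u' = −0.719c and v = 0.8804c.
Numerator: −0.719 + 0.8804 = 0.1614. Denominator: 1 + (−0.719)(0.8804) = 0.3669924.
u = 0.1614/0.3669924 = 0.43979, so the speed is 0.440c.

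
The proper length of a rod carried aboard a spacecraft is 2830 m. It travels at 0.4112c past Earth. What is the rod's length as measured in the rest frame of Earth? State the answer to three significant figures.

2580 m

β² = 0.16908544, so γ = 1/√0.83091456 = 1.097.
Along the direction of motion the measured length is L₀/γ = 2830/1.097 = 2580 m.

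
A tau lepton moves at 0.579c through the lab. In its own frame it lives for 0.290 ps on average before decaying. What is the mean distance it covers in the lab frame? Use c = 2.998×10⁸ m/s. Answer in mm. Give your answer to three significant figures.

β² = 0.335241, so γ = 1/√0.664759 = 1.2265.
Lab-frame lifetime: Δt = γτ = 1.2265 × 0.290 ps = 0.35568 ps.
Distance: d = vΔt = 0.579 × 2.998×10⁸ m/s × 3.5568×10^-13 s = 6.17×10^-5 m = 0.0617 mm.

0.0617 mm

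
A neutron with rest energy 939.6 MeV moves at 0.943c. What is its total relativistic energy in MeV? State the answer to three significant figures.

2820 MeV

Lorentz factor: γ = (1 − 0.889249)^(−1/2) = 3.0049.
Total energy: E = γmc² = 3.0049 × 939.6 MeV = 2820 MeV.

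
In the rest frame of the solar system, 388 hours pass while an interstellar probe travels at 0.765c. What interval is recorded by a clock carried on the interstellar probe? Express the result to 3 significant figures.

250 hours

Lorentz factor: γ = (1 − 0.585225)^(−1/2) = 1.5527.
The interstellar probe's clock runs slow as seen from the solar system, so Δτ = Δt/γ = 388/1.5527 = 250 hours.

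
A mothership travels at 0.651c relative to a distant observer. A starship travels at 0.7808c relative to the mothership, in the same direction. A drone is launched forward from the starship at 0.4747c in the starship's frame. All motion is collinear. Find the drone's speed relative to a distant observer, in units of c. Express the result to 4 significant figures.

Apply u = (u'+v)/(1+u'v) twice. Drone in the mothership frame: (0.4747+0.7808)/(1+0.4747·0.7808) = 1.2555/1.37064576 = 0.91599c.
That velocity, transformed to the rest frame of a distant observer: (0.91599+0.651)/(1+0.91599·0.651) = 1.56699/1.59630949 = 0.98163c.

0.9816c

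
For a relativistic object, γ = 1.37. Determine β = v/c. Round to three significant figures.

β = √(1 − 1/γ²) = √(1 − 1/1.8769) = √0.467207 = 0.684.

0.684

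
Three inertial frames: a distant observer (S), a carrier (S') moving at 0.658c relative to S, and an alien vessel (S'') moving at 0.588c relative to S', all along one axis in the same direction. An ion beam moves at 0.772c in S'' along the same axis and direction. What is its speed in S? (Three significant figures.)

Apply u = (u'+v)/(1+u'v) twice. Ion beam in the carrier frame: (0.772+0.588)/(1+0.772·0.588) = 1.36/1.453936 = 0.93539c.
That velocity, transformed to the rest frame of a distant observer: (0.93539+0.658)/(1+0.93539·0.658) = 1.59339/1.61548662 = 0.98632c.

0.986c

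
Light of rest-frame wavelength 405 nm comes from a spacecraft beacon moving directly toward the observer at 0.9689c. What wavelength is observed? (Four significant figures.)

Relativistic Doppler for wavelength: λ_obs = λ_src · √((1−β)/(1+β)).
With β = 0.9689: factor = √(0.0311/1.9689) = 0.12568.
λ_obs = 405 × 0.12568 = 50.90 nm.

50.90 nm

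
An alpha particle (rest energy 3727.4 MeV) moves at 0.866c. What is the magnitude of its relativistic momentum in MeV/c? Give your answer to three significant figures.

γ = 1/√(1 − β²) = 1/√(1 − 0.749956) = 1/√0.250044 = 1/0.500044 = 1.9998.
Momentum: p = γβ·mc = 1.9998 × 0.866 × 3727.4 MeV/c = 6460 MeV/c.

6460 MeV/c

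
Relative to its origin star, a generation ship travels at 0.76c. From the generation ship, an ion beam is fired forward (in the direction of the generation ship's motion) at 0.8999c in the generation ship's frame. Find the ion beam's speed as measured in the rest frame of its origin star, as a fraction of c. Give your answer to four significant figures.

0.9857c

In units of c, u = (u' + v)/(1 + u'v) with u' = 0.8999 and v = 0.76.
Numerator: 0.8999 + 0.76 = 1.6599. Denominator: 1 + (0.8999)(0.76) = 1.683924.
u = 1.6599/1.683924 = 0.98573, so the speed is 0.9857c.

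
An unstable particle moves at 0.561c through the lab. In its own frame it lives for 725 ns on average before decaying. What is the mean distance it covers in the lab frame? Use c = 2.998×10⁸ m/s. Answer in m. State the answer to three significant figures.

γ = 1/√(1 − β²) = 1/√(1 − 0.314721) = 1/√0.685279 = 1/0.827816 = 1.208.
Lab-frame lifetime: Δt = γτ = 1.208 × 725 ns = 875.8 ns.
Distance: d = vΔt = 0.561 × 2.998×10⁸ m/s × 8.7580×10^-7 s = 147 m.

147 m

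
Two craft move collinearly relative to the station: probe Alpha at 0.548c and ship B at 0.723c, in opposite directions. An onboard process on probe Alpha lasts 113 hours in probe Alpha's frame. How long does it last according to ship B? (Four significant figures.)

Speed of probe Alpha in ship B's frame: u = (v_A + v_B)/(1 + v_A v_B/c²) = (0.548 + 0.723)/(1 + 0.548×0.723) = 1.271/1.396204 = 0.91033; |u| = 0.91033c.
γ for this relative speed: γ = 1/√(1 − 0.828701) = 2.4161.
The clock on probe Alpha records proper time, so ship B measures Δt = γΔτ = 2.4161 × 113 = 273.0 hours.

273.0 hours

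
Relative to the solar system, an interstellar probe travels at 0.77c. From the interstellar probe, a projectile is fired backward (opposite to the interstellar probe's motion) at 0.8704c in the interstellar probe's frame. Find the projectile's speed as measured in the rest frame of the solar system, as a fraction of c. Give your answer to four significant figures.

Relativistic velocity addition: u = (u' + v)/(1 + u'v/c²), with u' = −0.8704c and v = 0.77c.
Numerator: −0.8704 + 0.77 = −0.1004. Denominator: 1 + (−0.8704)(0.77) = 0.329792.
u = −0.1004/0.329792 = −0.30443, so the speed is 0.3044c.

0.3044c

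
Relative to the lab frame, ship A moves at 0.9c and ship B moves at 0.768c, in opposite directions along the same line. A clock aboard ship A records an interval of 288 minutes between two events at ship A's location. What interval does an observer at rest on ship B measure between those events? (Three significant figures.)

1740 minutes

Speed of ship A in ship B's frame: u = (v_A + v_B)/(1 + v_A v_B/c²) = (0.9 + 0.768)/(1 + 0.9×0.768) = 1.668/1.6912 = 0.98628; |u| = 0.98628c.
At |u| = 0.98628c, γ = (1 − 0.972748)^(−1/2) = 6.0576.
The clock on ship A records proper time, so ship B measures Δt = γΔτ = 6.0576 × 288 = 1740 minutes.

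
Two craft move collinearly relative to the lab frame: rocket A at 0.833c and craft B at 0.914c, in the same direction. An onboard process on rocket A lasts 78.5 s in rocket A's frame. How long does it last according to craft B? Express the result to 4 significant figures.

Speed of rocket A in craft B's frame: u = (v_A − v_B)/(1 − v_A v_B/c²) = (0.833 − 0.914)/(1 − 0.833×0.914) = −0.081/0.238638 = −0.33943; |u| = 0.33943c.
At |u| = 0.33943c, γ = (1 − 0.115213)^(−1/2) = 1.0631.
The clock on rocket A records proper time, so craft B measures Δt = γΔτ = 1.0631 × 78.5 = 83.45 s.

83.45 s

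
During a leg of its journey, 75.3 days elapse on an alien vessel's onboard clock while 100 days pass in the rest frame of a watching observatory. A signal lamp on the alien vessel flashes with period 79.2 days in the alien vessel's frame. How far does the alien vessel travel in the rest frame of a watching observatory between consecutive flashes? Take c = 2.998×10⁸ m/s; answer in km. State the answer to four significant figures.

From Δt = γΔτ: γ = 100/75.3 = 1.32802.
β = √(1 − 1/γ²) = 0.65802. Lab-frame period = γτ = 1.32802×79.2 days = 105.18 days. Distance = βc × γτ = 0.65802 × 2.998×10⁸ m/s × 9087552 s = 1.7927×10^15 m = 1.793×10^12 km.

1.793×10^12 km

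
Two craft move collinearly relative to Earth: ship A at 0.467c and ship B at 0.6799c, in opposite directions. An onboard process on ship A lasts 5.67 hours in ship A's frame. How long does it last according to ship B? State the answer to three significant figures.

11.5 hours

The velocity of ship A relative to ship B is (0.467 + 0.6799)c / (1 + 0.467×0.6799) = 0.8705c; relative speed 0.8705c.
γ for this relative speed: γ = 1/√(1 − 0.75777) = 2.0318.
Ship A's interval is proper; time dilation gives Δt_B = γΔτ = 2.0318 × 5.67 hours = 11.5 hours.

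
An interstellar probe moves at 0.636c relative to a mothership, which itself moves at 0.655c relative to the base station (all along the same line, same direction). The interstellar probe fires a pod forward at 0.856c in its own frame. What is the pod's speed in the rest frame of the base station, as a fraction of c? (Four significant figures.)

Compose velocities in two stages. Stage 1 (into S'): u₁ = (0.856+0.636)/(1+0.856×0.636) = 0.96606.
Stage 2 (into S): u = (0.96606+0.655)/(1+0.96606×0.655) = 0.99283, so the speed is 0.9928c.

0.9928c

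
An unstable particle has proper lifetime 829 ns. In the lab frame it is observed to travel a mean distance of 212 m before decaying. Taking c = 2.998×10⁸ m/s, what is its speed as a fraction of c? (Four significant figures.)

0.6490c

d = βγcτ ⇒ βγ = d/(cτ) = 212.0 m / (248.5342 m) = 0.853.
β = (βγ)/√(1+(βγ)²) = 0.853/√1.727609 = 0.6490.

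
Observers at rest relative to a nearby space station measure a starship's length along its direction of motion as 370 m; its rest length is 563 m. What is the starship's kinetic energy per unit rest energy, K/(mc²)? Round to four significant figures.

From L = L₀/γ: γ = 563/370 = 1.52162.
K/(mc²) = γ − 1 = 1.52162 − 1 = 0.5216.

0.5216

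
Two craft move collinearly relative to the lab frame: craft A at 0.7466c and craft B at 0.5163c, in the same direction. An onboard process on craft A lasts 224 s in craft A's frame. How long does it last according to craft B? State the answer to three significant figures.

The velocity of craft A relative to craft B is (0.7466 − 0.5163)c / (1 − 0.7466×0.5163) = 0.37476c; relative speed 0.37476c.
γ for this relative speed: γ = 1/√(1 − 0.140445) = 1.0786.
Craft A's interval is proper; time dilation gives Δt_B = γΔτ = 1.0786 × 224 s = 242 s.

242 s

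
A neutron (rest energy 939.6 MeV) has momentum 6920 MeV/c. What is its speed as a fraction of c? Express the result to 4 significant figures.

0.9909c

pc/(mc²) = 6920/939.6 = 7.3648 = βγ = β/√(1−β²).
So β² = x²/(1 + x²) with x = 7.3648: x² = 54.2403, β² = 54.2403/55.2403 = 0.981897, β = 0.9909.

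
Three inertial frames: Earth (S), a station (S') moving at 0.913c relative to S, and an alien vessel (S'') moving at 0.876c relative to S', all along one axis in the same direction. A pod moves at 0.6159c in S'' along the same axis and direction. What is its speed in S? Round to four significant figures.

First combine the pod and alien vessel (S''→S'): u₁ = (0.6159 + 0.876)/(1 + 0.6159×0.876) = 1.4919/1.5395284 = 0.96906.
Then combine with the station (S'→S): u = (0.96906 + 0.913)/(1 + 0.96906×0.913) = 1.88206/1.88475178 = 0.99857.

0.9986c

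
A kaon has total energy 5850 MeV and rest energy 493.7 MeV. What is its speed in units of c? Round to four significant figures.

Total energy E = γmc² gives γ = 5850/493.7 = 11.849.
Hence β = √(1 − 1/γ²) = √(1 − 0.00712257) = √0.99287743 = 0.9964.

0.9964c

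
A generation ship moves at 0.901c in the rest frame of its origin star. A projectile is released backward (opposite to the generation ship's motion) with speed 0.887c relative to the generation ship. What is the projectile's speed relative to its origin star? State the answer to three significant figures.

0.0697c

In units of c, u = (u' + v)/(1 + u'v) with u' = −0.887 and v = 0.901.
Numerator: −0.887 + 0.901 = 0.014. Denominator: 1 + (−0.887)(0.901) = 0.200813.
u = 0.014/0.200813 = 0.069717, so the speed is 0.0697c.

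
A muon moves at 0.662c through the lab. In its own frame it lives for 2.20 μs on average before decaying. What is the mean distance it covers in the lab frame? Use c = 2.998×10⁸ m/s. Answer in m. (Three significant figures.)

583 m

With β = 0.662, γ = 1/√(1 − 0.662²) = 1/√0.561756 = 1.3342.
Lab-frame lifetime: Δt = γτ = 1.3342 × 2.20 μs = 2.9352 μs.
Distance: d = vΔt = 0.662 × 2.998×10⁸ m/s × 2.9352×10^-6 s = 583 m.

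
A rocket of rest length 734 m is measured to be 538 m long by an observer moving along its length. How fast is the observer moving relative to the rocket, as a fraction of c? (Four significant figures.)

Length contraction gives γ = L₀/L = 734/538 = 1.3643.
β = √(1 − 1/γ²) = √0.462745 = 0.6803.

0.6803c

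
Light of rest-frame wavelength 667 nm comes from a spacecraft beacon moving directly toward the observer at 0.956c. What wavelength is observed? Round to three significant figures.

100 nm

Relativistic Doppler for wavelength: λ_obs = λ_src · √((1−β)/(1+β)).
With β = 0.956: factor = √(0.044/1.956) = 0.14998.
λ_obs = 667 × 0.14998 = 100 nm.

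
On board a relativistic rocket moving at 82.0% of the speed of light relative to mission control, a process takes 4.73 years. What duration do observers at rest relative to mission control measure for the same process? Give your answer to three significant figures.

8.26 years

β² = 0.6724, so γ = 1/√0.3276 = 1.7471.
Time dilation: Δt = γ·Δτ = 1.7471 × 4.73 = 8.26 years.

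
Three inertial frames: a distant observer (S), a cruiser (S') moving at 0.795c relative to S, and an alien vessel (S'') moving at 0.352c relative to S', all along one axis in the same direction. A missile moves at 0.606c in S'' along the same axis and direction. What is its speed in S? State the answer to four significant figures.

Apply u = (u'+v)/(1+u'v) twice. Missile in the cruiser frame: (0.606+0.352)/(1+0.606·0.352) = 0.958/1.213312 = 0.78957c.
That velocity, transformed to the rest frame of a distant observer: (0.78957+0.795)/(1+0.78957·0.795) = 1.58457/1.62770815 = 0.9735c.

0.9735c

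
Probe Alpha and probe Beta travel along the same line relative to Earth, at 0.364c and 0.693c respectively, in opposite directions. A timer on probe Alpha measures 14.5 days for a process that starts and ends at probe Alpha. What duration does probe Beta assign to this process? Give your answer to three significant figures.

27.0 days

Speed of probe Alpha in probe Beta's frame: u = (v_A + v_B)/(1 + v_A v_B/c²) = (0.364 + 0.693)/(1 + 0.364×0.693) = 1.057/1.252252 = 0.84408; |u| = 0.84408c.
γ for this relative speed: γ = 1/√(1 − 0.712471) = 1.8649.
The clock on probe Alpha records proper time, so probe Beta measures Δt = γΔτ = 1.8649 × 14.5 = 27.0 days.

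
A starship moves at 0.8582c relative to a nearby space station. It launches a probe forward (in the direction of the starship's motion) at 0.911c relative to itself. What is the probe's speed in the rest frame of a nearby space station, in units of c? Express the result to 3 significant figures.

Relativistic velocity addition: u = (u' + v)/(1 + u'v/c²), with u' = 0.911c and v = 0.8582c.
Numerator: 0.911 + 0.8582 = 1.7692. Denominator: 1 + (0.911)(0.8582) = 1.7818202.
u = 1.7692/1.7818202 = 0.99292, so the speed is 0.993c.

0.993c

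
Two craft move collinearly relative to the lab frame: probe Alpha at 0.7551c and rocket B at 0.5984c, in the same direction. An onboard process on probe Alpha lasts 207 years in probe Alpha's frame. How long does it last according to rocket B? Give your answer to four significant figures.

216.0 years

Speed of probe Alpha in rocket B's frame: u = (v_A − v_B)/(1 − v_A v_B/c²) = (0.7551 − 0.5984)/(1 − 0.7551×0.5984) = 0.1567/0.54814816 = 0.28587; |u| = 0.28587c.
At |u| = 0.28587c, γ = (1 − 0.0817217)^(−1/2) = 1.0435.
Probe Alpha's interval is proper; time dilation gives Δt_B = γΔτ = 1.0435 × 207 years = 216.0 years.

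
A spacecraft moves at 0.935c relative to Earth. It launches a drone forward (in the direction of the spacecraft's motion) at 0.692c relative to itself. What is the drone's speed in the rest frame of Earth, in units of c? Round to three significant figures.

Relativistic velocity addition: u = (u' + v)/(1 + u'v/c²), with u' = 0.692c and v = 0.935c.
Numerator: 0.692 + 0.935 = 1.627. Denominator: 1 + (0.692)(0.935) = 1.64702.
u = 1.627/1.64702 = 0.98784, so the speed is 0.988c.

0.988c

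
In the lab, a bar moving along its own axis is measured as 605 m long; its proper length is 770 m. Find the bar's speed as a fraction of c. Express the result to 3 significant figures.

Length contraction gives γ = L₀/L = 770/605 = 1.2727.
β = √(1 − 1/γ²) = √0.382627 = 0.619.

0.619c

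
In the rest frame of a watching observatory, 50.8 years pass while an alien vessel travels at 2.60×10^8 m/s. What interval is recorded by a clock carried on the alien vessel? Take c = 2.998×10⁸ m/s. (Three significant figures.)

β = v/c = (2.60×10^8 m/s)/(2.998×10⁸ m/s) = 0.867245.
γ = 1/√(1 − β²) = 1/√(1 − 0.7521139) = 1/√0.2478861 = 1/0.497882 = 2.0085.
The moving clock records proper time: Δτ = Δt/γ = 50.8/2.0085 = 25.3 years.

25.3 years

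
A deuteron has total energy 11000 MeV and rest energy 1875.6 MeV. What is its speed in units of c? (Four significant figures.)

0.9854c

γ = E/(mc²) = 11000/1875.6 = 5.8648.
β = √(1 − 1/γ²) = √(1 − 0.0290733) = √0.9709267 = 0.9854.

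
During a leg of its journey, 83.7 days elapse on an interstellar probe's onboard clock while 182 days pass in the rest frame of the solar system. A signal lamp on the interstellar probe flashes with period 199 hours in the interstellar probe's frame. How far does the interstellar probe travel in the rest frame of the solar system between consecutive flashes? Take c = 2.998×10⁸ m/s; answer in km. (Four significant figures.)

γ = Δt/Δτ = 182/83.7 = 2.17443.
β = √(1 − 1/γ²) = 0.88798. Lab-frame period = γτ = 2.17443×199 hours = 432.71 hours. Distance = βc × γτ = 0.88798 × 2.998×10⁸ m/s × 1557756 s = 4.1470×10^14 m = 4.147×10^11 km.

4.147×10^11 km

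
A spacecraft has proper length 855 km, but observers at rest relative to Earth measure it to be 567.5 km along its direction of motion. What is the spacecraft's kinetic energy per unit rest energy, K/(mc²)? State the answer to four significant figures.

Length contraction gives γ = L₀/L = 855/567.5 = 1.50661.
K/(mc²) = γ − 1 = 1.50661 − 1 = 0.5066.

0.5066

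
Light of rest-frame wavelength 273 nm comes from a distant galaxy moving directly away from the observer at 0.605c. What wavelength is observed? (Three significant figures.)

550 nm

Relativistic Doppler for wavelength: λ_obs = λ_src · √((1+β)/(1−β)).
With β = 0.605: factor = √(1.605/0.395) = 2.0158.
λ_obs = 273 × 2.0158 = 550 nm.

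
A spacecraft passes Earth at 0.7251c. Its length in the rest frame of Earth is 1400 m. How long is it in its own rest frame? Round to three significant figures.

Lorentz factor: γ = (1 − 0.52577001)^(−1/2) = 1.4521.
Proper length: L₀ = γ·L = 1.4521 × 1400 = 2030 m.

2030 m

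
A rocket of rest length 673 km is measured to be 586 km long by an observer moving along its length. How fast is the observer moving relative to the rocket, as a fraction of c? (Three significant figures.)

0.492c

Length contraction gives γ = L₀/L = 673/586 = 1.1485.
β = √(1 − 1/γ²) = √0.24188 = 0.492.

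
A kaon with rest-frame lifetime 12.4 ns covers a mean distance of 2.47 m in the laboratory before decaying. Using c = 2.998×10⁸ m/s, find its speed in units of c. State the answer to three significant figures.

0.553c

Let x = d/(cτ) = 2.470 m / (2.998×10⁸ m/s × 1.240×10^-8 s) = 0.66442. Since d = βγcτ, x = βγ = β/√(1−β²).
Solving: β² = x²/(1+x²) = 0.441454/1.441454 = 0.306256, so β = 0.553.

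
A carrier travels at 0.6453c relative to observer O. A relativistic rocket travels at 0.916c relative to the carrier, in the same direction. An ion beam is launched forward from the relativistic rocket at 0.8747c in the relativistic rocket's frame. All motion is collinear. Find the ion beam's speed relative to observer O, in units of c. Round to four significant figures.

0.9987c

Apply u = (u'+v)/(1+u'v) twice. Ion beam in the carrier frame: (0.8747+0.916)/(1+0.8747·0.916) = 1.7907/1.8012252 = 0.99416c.
That velocity, transformed to the rest frame of observer O: (0.99416+0.6453)/(1+0.99416·0.6453) = 1.63946/1.641531448 = 0.99874c.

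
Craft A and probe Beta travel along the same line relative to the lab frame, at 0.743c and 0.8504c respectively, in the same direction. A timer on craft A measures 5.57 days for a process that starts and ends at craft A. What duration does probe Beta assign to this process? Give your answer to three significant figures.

5.82 days

Speed of craft A in probe Beta's frame: u = (v_A − v_B)/(1 − v_A v_B/c²) = (0.743 − 0.8504)/(1 − 0.743×0.8504) = −0.1074/0.3681528 = −0.29173; |u| = 0.29173c.
At |u| = 0.29173c, γ = (1 − 0.0851064)^(−1/2) = 1.0455.
Craft A's interval is proper; time dilation gives Δt_B = γΔτ = 1.0455 × 5.57 days = 5.82 days.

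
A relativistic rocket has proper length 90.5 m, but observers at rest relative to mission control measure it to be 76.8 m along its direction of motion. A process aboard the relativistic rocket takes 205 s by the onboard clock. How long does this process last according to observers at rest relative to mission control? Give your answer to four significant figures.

241.6 s

Length contraction gives γ = L₀/L = 90.5/76.8 = 1.17839.
The same γ dilates the second interval: 1.17839 × 205 s = 241.6 s.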